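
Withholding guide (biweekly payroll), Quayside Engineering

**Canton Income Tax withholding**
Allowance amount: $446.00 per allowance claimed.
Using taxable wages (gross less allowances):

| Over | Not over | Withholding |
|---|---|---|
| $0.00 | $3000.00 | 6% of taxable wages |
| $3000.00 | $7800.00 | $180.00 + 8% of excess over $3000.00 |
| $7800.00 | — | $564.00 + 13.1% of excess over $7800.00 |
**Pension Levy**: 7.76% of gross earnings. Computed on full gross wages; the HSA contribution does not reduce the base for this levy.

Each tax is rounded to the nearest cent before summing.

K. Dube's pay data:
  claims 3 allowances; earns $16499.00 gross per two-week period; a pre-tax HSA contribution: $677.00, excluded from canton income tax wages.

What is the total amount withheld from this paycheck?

$2719.92

Canton Income Tax: taxable = $16499.00 − $677.00 − 3×$446.00 = $14484.00
  $564.00 + 13.1% × ($14484.00 − $7800.00) = $564.00 + 13.1% × $6684.00 = $1439.60
Pension Levy: 7.76% × $16499.00 = $1280.32
Total: $1439.60 + $1280.32 = $2719.92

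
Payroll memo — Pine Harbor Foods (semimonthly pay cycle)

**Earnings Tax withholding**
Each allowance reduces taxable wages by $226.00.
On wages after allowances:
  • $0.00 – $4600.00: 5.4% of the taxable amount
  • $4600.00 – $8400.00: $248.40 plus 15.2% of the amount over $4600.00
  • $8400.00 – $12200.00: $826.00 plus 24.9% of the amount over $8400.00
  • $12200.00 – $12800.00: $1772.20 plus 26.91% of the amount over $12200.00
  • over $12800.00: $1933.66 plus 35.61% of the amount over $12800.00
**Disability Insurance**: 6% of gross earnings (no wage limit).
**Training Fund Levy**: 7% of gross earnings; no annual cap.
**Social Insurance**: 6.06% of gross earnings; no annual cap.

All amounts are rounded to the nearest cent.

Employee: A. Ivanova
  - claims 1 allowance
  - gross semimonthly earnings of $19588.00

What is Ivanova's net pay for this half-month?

Earnings Tax: taxable = $19588.00 − 1×$226.00 = $19362.00
  $1933.66 + 35.61% × ($19362.00 − $12800.00) = $1933.66 + 35.61% × $6562.00 = $4270.39
Disability Insurance: 6% × $19588.00 = $1175.28
Training Fund Levy: 7% × $19588.00 = $1371.16
Social Insurance: 6.06% × $19588.00 = $1187.03
Total withheld: $4270.39 + $1175.28 + $1371.16 + $1187.03 = $8003.86
Net pay: $19588.00 − $8003.86 = $11584.14

$11584.14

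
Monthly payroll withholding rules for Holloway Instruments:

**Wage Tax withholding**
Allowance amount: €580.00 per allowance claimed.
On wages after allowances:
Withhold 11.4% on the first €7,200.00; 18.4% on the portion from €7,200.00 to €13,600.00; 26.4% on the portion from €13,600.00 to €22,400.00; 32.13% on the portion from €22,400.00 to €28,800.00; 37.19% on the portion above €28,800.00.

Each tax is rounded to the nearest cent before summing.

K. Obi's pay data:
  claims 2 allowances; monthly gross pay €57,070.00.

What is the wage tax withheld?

Wage Tax: taxable = €57,070.00 − 2×€580.00 = €55,910.00
  €6,377.92 + 37.19% × (€55,910.00 − €28,800.00) = €6,377.92 + 37.19% × €27,110.00 = €16,460.13

€16,460.13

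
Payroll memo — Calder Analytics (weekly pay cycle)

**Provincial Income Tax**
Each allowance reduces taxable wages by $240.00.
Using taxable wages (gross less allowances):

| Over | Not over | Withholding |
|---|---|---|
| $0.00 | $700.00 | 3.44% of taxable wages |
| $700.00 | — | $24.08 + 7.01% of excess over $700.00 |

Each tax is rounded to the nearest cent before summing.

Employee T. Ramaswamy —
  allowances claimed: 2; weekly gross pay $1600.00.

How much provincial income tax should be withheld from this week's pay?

Provincial Income Tax: taxable = $1600.00 − 2×$240.00 = $1120.00
  $24.08 + 7.01% × ($1120.00 − $700.00) = $24.08 + 7.01% × $420.00 = $53.52

$53.52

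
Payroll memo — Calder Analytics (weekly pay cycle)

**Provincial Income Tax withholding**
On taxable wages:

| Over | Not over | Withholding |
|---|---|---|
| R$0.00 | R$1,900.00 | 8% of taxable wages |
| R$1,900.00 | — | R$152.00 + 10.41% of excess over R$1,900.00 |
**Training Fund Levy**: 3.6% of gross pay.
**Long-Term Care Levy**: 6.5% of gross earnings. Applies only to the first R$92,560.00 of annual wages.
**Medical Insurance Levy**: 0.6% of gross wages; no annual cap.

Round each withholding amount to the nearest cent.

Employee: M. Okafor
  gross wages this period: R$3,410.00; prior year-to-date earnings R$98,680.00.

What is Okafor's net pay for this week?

R$2,957.59

Provincial Income Tax: taxable = R$3,410.00
  R$152.00 + 10.41% × (R$3,410.00 − R$1,900.00) = R$152.00 + 10.41% × R$1,510.00 = R$309.19
Training Fund Levy: 3.6% × R$3,410.00 = R$122.76
Long-Term Care Levy: YTD R$98,680.00 ≥ cap R$92,560.00 → R$0.00
Medical Insurance Levy: 0.6% × R$3,410.00 = R$20.46
Total withheld: R$309.19 + R$122.76 + R$0.00 + R$20.46 = R$452.41
Net pay: R$3,410.00 − R$452.41 = R$2,957.59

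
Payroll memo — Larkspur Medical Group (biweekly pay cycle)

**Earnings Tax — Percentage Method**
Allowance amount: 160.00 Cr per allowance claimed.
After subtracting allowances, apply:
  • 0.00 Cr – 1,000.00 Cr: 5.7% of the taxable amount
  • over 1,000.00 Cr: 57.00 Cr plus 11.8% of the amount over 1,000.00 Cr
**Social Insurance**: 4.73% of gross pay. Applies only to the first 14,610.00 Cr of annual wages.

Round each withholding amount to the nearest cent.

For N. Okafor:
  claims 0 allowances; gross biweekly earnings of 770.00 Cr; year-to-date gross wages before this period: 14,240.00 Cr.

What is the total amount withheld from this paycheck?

61.39 Cr

Earnings Tax: taxable = 770.00 Cr
  5.7% × 770.00 Cr = 43.89 Cr
Social Insurance: cap 14,610.00 Cr − YTD 14,240.00 Cr = 370.00 Cr subject; 4.73% × 370.00 Cr = 17.50 Cr
Total: 43.89 Cr + 17.50 Cr = 61.39 Cr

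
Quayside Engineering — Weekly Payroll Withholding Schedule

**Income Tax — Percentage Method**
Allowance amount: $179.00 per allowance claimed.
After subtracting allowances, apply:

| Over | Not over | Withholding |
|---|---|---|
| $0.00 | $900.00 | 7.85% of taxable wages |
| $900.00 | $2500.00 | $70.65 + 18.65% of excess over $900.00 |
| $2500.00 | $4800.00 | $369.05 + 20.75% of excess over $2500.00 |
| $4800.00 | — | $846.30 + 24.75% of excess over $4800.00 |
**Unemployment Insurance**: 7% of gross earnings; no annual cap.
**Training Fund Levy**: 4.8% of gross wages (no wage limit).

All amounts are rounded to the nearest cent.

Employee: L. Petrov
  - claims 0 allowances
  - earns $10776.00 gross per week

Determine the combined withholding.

$3596.93

Income Tax: taxable = $10776.00
  $846.30 + 24.75% × ($10776.00 − $4800.00) = $846.30 + 24.75% × $5976.00 = $2325.36
Unemployment Insurance: 7% × $10776.00 = $754.32
Training Fund Levy: 4.8% × $10776.00 = $517.25
Total: $2325.36 + $754.32 + $517.25 = $3596.93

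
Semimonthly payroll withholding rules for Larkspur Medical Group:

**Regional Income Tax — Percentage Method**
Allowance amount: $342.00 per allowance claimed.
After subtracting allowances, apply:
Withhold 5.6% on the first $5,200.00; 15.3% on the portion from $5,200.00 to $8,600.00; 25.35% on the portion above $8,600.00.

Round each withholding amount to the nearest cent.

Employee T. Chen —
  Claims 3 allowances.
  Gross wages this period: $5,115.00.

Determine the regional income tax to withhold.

$228.98

Regional Income Tax: taxable = $5,115.00 − 3×$342.00 = $4,089.00
  5.6% × $4,089.00 = $228.98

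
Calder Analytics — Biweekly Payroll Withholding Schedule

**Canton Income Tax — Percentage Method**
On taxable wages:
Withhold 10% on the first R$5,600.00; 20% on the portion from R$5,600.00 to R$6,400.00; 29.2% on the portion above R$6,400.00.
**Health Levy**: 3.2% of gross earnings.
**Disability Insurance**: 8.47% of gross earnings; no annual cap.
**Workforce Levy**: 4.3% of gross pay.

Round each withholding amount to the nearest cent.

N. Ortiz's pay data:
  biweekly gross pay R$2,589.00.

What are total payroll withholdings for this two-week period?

R$672.37

Canton Income Tax: taxable = R$2,589.00
  10% × R$2,589.00 = R$258.90
Health Levy: 3.2% × R$2,589.00 = R$82.85
Disability Insurance: 8.47% × R$2,589.00 = R$219.29
Workforce Levy: 4.3% × R$2,589.00 = R$111.33
Total: R$258.90 + R$82.85 + R$219.29 + R$111.33 = R$672.37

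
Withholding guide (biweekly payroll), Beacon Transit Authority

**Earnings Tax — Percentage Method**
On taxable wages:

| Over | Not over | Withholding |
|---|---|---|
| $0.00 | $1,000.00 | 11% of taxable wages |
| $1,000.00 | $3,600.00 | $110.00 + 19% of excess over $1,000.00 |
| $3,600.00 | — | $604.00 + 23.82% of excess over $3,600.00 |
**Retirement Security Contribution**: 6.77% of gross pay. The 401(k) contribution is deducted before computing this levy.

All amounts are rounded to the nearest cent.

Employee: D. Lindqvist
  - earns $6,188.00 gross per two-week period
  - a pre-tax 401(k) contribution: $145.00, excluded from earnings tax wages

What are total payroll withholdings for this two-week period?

$1,595.03

Earnings Tax: taxable = $6,188.00 − $145.00 = $6,043.00
  $604.00 + 23.82% × ($6,043.00 − $3,600.00) = $604.00 + 23.82% × $2,443.00 = $1,185.92
Retirement Security Contribution: 6.77% × $6,043.00 = $409.11
Total: $1,185.92 + $409.11 = $1,595.03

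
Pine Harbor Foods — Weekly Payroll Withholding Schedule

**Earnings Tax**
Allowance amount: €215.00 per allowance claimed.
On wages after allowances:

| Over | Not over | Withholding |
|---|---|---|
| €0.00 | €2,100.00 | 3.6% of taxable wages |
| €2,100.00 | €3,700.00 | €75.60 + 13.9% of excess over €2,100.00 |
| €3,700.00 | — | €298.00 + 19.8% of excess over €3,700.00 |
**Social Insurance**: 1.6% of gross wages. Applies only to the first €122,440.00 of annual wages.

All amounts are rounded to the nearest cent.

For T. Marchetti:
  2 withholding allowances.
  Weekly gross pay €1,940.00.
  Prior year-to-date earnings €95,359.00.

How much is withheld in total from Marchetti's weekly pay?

€85.40

Earnings Tax: taxable = €1,940.00 − 2×€215.00 = €1,510.00
  3.6% × €1,510.00 = €54.36
Social Insurance: 1.6% × €1,940.00 = €31.04
Total: €54.36 + €31.04 = €85.40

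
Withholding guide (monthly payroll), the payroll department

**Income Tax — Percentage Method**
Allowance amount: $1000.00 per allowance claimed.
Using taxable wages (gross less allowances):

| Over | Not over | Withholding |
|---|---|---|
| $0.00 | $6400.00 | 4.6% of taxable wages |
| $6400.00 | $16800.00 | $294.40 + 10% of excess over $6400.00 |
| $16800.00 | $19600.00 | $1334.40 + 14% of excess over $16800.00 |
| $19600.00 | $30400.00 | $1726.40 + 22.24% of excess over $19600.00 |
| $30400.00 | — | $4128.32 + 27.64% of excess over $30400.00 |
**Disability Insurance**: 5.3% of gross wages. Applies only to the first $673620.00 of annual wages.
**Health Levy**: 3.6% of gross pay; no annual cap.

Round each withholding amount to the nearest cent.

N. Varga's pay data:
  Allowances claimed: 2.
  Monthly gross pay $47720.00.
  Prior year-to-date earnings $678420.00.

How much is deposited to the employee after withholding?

$37639.31

Income Tax: taxable = $47720.00 − 2×$1000.00 = $45720.00
  $4128.32 + 27.64% × ($45720.00 − $30400.00) = $4128.32 + 27.64% × $15320.00 = $8362.77
Disability Insurance: YTD $678420.00 ≥ cap $673620.00 → $0.00
Health Levy: 3.6% × $47720.00 = $1717.92
Total withheld: $8362.77 + $0.00 + $1717.92 = $10080.69
Net pay: $47720.00 − $10080.69 = $37639.31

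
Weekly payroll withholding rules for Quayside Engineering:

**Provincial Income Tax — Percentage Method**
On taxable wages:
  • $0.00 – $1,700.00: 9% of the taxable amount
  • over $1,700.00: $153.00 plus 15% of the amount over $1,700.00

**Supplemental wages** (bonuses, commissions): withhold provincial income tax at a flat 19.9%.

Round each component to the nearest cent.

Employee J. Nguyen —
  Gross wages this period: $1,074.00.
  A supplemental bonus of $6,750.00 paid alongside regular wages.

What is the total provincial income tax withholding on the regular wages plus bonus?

$1,439.91

Provincial Income Tax: taxable = $1,074.00
  9% × $1,074.00 = $96.66
Supplemental (19.9% flat on bonus): 19.9% × $6,750.00 = $1,343.25
Total provincial income tax: $96.66 + $1,343.25 = $1,439.91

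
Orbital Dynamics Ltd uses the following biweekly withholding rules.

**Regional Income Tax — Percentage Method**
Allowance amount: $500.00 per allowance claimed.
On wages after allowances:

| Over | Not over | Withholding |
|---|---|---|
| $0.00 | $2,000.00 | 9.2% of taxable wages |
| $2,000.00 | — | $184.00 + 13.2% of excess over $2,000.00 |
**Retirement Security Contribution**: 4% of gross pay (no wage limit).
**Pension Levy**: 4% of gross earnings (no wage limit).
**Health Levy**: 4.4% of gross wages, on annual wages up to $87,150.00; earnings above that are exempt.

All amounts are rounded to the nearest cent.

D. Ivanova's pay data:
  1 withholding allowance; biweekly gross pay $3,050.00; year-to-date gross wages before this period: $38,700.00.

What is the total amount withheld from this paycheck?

$634.80

Regional Income Tax: taxable = $3,050.00 − 1×$500.00 = $2,550.00
  $184.00 + 13.2% × ($2,550.00 − $2,000.00) = $184.00 + 13.2% × $550.00 = $256.60
Retirement Security Contribution: 4% × $3,050.00 = $122.00
Pension Levy: 4% × $3,050.00 = $122.00
Health Levy: 4.4% × $3,050.00 = $134.20
Total: $256.60 + $122.00 + $122.00 + $134.20 = $634.80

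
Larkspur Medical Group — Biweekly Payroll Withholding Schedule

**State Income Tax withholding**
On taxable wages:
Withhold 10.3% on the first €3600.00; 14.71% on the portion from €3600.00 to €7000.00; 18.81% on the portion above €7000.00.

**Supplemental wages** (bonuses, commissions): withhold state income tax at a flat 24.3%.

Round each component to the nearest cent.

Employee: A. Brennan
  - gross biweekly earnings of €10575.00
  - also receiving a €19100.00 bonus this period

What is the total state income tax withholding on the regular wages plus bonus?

State Income Tax: taxable = €10575.00
  €870.94 + 18.81% × (€10575.00 − €7000.00) = €870.94 + 18.81% × €3575.00 = €1543.40
Supplemental (24.3% flat on bonus): 24.3% × €19100.00 = €4641.30
Total state income tax: €1543.40 + €4641.30 = €6184.70

€6184.70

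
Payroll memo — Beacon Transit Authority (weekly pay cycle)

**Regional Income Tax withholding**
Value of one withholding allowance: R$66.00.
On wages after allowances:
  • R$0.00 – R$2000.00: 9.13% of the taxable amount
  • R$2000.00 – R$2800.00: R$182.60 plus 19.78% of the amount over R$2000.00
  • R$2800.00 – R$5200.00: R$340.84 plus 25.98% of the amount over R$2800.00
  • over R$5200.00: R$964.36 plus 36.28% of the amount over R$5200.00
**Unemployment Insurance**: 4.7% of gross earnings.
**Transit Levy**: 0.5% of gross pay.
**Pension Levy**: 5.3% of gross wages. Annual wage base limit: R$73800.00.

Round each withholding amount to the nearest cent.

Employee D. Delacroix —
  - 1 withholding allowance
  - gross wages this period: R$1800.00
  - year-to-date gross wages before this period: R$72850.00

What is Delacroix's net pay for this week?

Regional Income Tax: taxable = R$1800.00 − 1×R$66.00 = R$1734.00
  9.13% × R$1734.00 = R$158.31
Unemployment Insurance: 4.7% × R$1800.00 = R$84.60
Transit Levy: 0.5% × R$1800.00 = R$9.00
Pension Levy: cap R$73800.00 − YTD R$72850.00 = R$950.00 subject; 5.3% × R$950.00 = R$50.35
Total withheld: R$158.31 + R$84.60 + R$9.00 + R$50.35 = R$302.26
Net pay: R$1800.00 − R$302.26 = R$1497.74

R$1497.74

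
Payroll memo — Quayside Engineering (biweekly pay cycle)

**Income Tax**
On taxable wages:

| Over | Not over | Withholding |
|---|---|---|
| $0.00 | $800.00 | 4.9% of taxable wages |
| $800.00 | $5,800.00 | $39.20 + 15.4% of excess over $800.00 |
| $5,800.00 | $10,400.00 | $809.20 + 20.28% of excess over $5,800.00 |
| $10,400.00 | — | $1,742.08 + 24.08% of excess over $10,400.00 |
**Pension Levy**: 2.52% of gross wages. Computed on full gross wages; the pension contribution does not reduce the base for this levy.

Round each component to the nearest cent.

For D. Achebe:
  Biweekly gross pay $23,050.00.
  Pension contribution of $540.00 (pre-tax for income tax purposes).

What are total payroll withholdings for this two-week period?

Income Tax: taxable = $23,050.00 − $540.00 = $22,510.00
  $1,742.08 + 24.08% × ($22,510.00 − $10,400.00) = $1,742.08 + 24.08% × $12,110.00 = $4,658.17
Pension Levy: 2.52% × $23,050.00 = $580.86
Total: $4,658.17 + $580.86 = $5,239.03

$5,239.03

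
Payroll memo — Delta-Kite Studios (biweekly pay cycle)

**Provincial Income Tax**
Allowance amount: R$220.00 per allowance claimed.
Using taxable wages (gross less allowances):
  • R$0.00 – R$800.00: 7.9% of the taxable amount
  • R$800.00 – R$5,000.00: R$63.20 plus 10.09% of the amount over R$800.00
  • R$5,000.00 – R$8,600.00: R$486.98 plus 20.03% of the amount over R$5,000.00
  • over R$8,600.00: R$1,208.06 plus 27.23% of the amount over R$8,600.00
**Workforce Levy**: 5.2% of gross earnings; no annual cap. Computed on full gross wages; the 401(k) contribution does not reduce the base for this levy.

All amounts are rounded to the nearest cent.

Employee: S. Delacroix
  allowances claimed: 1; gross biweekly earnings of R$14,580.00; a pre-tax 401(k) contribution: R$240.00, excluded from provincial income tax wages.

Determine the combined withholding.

R$3,469.32

Provincial Income Tax: taxable = R$14,580.00 − R$240.00 − 1×R$220.00 = R$14,120.00
  R$1,208.06 + 27.23% × (R$14,120.00 − R$8,600.00) = R$1,208.06 + 27.23% × R$5,520.00 = R$2,711.16
Workforce Levy: 5.2% × R$14,580.00 = R$758.16
Total: R$2,711.16 + R$758.16 = R$3,469.32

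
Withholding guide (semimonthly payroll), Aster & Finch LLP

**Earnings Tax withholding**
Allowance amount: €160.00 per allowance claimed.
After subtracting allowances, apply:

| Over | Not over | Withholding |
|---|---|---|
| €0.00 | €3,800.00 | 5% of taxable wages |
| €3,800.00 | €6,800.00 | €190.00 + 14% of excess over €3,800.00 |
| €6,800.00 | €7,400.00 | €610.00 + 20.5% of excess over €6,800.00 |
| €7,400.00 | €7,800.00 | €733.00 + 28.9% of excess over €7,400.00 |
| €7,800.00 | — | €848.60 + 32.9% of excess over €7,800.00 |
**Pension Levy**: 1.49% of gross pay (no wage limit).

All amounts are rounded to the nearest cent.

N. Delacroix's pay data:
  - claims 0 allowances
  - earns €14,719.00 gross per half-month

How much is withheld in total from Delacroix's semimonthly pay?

€3,344.26

Earnings Tax: taxable = €14,719.00
  €848.60 + 32.9% × (€14,719.00 − €7,800.00) = €848.60 + 32.9% × €6,919.00 = €3,124.95
Pension Levy: 1.49% × €14,719.00 = €219.31
Total: €3,124.95 + €219.31 = €3,344.26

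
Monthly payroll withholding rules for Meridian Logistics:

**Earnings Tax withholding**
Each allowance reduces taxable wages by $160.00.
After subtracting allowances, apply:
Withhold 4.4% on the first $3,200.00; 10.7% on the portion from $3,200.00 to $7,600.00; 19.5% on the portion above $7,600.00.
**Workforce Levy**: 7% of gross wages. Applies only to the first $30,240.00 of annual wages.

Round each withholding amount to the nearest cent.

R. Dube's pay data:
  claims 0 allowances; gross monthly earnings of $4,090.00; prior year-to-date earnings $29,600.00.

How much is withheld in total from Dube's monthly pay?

Earnings Tax: taxable = $4,090.00
  $140.80 + 10.7% × ($4,090.00 − $3,200.00) = $140.80 + 10.7% × $890.00 = $236.03
Workforce Levy: cap $30,240.00 − YTD $29,600.00 = $640.00 subject; 7% × $640.00 = $44.80
Total: $236.03 + $44.80 = $280.83

$280.83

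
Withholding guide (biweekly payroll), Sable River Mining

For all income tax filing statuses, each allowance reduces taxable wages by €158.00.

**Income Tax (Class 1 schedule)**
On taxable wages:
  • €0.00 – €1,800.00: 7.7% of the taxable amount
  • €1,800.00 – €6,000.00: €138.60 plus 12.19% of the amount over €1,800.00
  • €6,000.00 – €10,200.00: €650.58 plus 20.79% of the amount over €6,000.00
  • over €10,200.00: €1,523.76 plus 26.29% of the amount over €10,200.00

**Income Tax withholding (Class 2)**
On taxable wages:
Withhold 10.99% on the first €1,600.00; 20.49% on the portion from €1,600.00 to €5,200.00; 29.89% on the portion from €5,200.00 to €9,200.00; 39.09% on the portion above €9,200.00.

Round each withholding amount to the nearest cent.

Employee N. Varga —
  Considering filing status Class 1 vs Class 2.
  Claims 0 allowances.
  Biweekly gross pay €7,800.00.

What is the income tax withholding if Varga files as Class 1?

€1,024.80

Income Tax (Class 1): taxable = €7,800.00
  €650.58 + 20.79% × (€7,800.00 − €6,000.00) = €650.58 + 20.79% × €1,800.00 = €1,024.80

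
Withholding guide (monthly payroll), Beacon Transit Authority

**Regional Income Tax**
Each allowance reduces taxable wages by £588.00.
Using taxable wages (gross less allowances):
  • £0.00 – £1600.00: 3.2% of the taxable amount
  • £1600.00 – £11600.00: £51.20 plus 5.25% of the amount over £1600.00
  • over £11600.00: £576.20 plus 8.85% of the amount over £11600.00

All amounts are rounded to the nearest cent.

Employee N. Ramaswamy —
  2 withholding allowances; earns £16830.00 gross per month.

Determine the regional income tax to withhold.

£934.98

Regional Income Tax: taxable = £16830.00 − 2×£588.00 = £15654.00
  £576.20 + 8.85% × (£15654.00 − £11600.00) = £576.20 + 8.85% × £4054.00 = £934.98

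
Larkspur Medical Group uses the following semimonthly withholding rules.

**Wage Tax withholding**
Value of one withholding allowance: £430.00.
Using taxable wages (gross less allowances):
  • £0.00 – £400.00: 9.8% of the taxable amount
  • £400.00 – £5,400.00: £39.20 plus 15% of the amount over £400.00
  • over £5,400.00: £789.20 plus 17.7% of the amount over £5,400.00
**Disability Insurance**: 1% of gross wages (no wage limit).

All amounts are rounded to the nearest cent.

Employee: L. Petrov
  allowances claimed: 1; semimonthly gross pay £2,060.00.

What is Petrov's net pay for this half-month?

£1,815.70

Wage Tax: taxable = £2,060.00 − 1×£430.00 = £1,630.00
  £39.20 + 15% × (£1,630.00 − £400.00) = £39.20 + 15% × £1,230.00 = £223.70
Disability Insurance: 1% × £2,060.00 = £20.60
Total withheld: £223.70 + £20.60 = £244.30
Net pay: £2,060.00 − £244.30 = £1,815.70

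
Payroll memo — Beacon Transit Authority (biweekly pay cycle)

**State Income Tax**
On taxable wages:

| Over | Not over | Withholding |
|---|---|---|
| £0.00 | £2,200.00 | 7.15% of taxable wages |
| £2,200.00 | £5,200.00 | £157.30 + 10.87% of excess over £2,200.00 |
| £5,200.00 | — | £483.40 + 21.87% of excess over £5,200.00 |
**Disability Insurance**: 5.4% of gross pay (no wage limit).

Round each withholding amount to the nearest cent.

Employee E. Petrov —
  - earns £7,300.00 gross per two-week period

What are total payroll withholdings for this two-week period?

State Income Tax: taxable = £7,300.00
  £483.40 + 21.87% × (£7,300.00 − £5,200.00) = £483.40 + 21.87% × £2,100.00 = £942.67
Disability Insurance: 5.4% × £7,300.00 = £394.20
Total: £942.67 + £394.20 = £1,336.87

£1,336.87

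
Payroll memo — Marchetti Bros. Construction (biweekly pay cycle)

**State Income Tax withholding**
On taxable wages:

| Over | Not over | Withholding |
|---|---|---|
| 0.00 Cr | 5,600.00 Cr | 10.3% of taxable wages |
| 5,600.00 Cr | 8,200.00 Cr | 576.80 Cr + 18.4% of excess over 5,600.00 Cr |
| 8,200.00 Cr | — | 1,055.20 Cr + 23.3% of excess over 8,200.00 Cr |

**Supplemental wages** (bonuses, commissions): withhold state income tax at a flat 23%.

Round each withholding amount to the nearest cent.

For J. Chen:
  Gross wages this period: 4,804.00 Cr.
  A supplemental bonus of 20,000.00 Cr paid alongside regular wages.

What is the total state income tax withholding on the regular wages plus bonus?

5,094.81 Cr

State Income Tax: taxable = 4,804.00 Cr
  10.3% × 4,804.00 Cr = 494.81 Cr
Supplemental (23% flat on bonus): 23% × 20,000.00 Cr = 4,600.00 Cr
Total state income tax: 494.81 Cr + 4,600.00 Cr = 5,094.81 Cr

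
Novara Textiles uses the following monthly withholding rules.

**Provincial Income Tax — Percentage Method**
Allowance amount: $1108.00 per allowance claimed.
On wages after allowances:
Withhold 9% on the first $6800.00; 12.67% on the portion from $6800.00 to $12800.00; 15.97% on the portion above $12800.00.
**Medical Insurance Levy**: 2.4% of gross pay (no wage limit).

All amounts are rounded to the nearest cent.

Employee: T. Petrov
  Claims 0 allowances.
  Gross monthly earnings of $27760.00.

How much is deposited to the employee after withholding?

Provincial Income Tax: taxable = $27760.00
  $1372.20 + 15.97% × ($27760.00 − $12800.00) = $1372.20 + 15.97% × $14960.00 = $3761.31
Medical Insurance Levy: 2.4% × $27760.00 = $666.24
Total withheld: $3761.31 + $666.24 = $4427.55
Net pay: $27760.00 − $4427.55 = $23332.45

$23332.45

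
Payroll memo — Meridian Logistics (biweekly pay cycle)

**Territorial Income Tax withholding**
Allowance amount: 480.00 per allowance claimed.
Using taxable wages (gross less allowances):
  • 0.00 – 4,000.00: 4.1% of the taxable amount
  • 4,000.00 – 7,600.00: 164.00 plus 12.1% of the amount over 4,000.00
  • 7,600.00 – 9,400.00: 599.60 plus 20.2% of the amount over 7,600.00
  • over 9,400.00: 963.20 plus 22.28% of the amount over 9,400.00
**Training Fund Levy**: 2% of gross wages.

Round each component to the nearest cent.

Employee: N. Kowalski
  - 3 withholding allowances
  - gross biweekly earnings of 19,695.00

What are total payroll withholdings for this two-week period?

3,329.99

Territorial Income Tax: taxable = 19,695.00 − 3×480.00 = 18,255.00
  963.20 + 22.28% × (18,255.00 − 9,400.00) = 963.20 + 22.28% × 8,855.00 = 2,936.09
Training Fund Levy: 2% × 19,695.00 = 393.90
Total: 2,936.09 + 393.90 = 3,329.99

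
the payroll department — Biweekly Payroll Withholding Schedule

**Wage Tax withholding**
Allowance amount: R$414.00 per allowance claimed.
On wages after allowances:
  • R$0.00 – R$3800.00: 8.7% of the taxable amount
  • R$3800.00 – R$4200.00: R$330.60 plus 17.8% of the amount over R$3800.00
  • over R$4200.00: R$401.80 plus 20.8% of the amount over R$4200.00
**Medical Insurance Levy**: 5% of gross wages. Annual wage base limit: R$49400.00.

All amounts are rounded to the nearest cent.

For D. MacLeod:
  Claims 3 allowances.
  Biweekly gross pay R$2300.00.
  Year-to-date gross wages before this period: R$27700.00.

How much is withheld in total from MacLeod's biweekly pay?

R$207.05

Wage Tax: taxable = R$2300.00 − 3×R$414.00 = R$1058.00
  8.7% × R$1058.00 = R$92.05
Medical Insurance Levy: 5% × R$2300.00 = R$115.00
Total: R$92.05 + R$115.00 = R$207.05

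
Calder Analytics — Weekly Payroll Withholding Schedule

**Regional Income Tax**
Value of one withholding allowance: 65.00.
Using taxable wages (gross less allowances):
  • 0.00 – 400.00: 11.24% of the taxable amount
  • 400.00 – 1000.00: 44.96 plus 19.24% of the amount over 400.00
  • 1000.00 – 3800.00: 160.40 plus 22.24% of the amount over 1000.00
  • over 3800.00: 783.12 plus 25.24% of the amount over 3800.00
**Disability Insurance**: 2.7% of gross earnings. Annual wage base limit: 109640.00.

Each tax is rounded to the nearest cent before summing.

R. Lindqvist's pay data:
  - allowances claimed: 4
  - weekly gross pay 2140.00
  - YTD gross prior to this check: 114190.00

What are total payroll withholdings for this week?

356.11

Regional Income Tax: taxable = 2140.00 − 4×65.00 = 1880.00
  160.40 + 22.24% × (1880.00 − 1000.00) = 160.40 + 22.24% × 880.00 = 356.11
Disability Insurance: YTD 114190.00 ≥ cap 109640.00 → 0.00
Total: 356.11 + 0.00 = 356.11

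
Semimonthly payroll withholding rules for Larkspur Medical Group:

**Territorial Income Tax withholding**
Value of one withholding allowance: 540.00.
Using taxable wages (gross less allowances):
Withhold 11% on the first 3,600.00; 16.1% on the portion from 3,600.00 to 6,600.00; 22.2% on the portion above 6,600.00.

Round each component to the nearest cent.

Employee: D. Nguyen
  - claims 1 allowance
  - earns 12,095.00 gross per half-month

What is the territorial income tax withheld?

Territorial Income Tax: taxable = 12,095.00 − 1×540.00 = 11,555.00
  879.00 + 22.2% × (11,555.00 − 6,600.00) = 879.00 + 22.2% × 4,955.00 = 1,979.01

1,979.01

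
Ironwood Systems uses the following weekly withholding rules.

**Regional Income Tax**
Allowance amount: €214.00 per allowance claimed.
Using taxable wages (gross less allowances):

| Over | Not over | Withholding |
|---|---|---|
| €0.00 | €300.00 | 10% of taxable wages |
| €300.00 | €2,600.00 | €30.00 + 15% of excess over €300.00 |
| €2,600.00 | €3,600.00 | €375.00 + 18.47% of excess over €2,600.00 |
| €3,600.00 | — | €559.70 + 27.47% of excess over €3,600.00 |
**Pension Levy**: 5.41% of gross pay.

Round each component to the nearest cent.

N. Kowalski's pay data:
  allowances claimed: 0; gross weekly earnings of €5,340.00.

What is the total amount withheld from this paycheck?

Regional Income Tax: taxable = €5,340.00
  €559.70 + 27.47% × (€5,340.00 − €3,600.00) = €559.70 + 27.47% × €1,740.00 = €1,037.68
Pension Levy: 5.41% × €5,340.00 = €288.89
Total: €1,037.68 + €288.89 = €1,326.57

€1,326.57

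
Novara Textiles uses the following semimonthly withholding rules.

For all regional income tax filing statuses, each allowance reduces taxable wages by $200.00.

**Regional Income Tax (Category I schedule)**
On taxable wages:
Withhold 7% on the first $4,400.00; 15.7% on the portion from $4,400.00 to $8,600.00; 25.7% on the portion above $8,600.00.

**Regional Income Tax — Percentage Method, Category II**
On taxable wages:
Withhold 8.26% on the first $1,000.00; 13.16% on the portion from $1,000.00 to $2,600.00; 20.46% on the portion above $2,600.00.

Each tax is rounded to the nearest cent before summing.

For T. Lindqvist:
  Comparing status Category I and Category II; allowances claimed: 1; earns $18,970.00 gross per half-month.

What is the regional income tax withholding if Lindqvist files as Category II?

$3,601.54

Regional Income Tax (Category II): taxable = $18,970.00 − 1×$200.00 = $18,770.00
  $293.16 + 20.46% × ($18,770.00 − $2,600.00) = $293.16 + 20.46% × $16,170.00 = $3,601.54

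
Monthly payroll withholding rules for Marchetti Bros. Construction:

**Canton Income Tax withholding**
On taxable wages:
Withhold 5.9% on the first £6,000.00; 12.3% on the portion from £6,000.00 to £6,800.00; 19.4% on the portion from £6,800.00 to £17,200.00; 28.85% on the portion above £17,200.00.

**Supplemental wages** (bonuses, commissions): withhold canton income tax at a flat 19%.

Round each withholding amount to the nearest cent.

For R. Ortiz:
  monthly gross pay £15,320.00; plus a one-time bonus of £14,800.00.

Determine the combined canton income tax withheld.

Canton Income Tax: taxable = £15,320.00
  £452.40 + 19.4% × (£15,320.00 − £6,800.00) = £452.40 + 19.4% × £8,520.00 = £2,105.28
Supplemental (19% flat on bonus): 19% × £14,800.00 = £2,812.00
Total canton income tax: £2,105.28 + £2,812.00 = £4,917.28

£4,917.28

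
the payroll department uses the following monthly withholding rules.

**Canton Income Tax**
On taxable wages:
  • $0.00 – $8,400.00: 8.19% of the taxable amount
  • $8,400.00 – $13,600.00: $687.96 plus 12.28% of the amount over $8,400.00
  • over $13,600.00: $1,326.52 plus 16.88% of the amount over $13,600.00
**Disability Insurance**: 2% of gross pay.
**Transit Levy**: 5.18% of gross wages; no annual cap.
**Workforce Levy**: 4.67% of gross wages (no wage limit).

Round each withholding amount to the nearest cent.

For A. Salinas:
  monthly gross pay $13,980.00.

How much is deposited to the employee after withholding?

Canton Income Tax: taxable = $13,980.00
  $1,326.52 + 16.88% × ($13,980.00 − $13,600.00) = $1,326.52 + 16.88% × $380.00 = $1,390.66
Disability Insurance: 2% × $13,980.00 = $279.60
Transit Levy: 5.18% × $13,980.00 = $724.16
Workforce Levy: 4.67% × $13,980.00 = $652.87
Total withheld: $1,390.66 + $279.60 + $724.16 + $652.87 = $3,047.29
Net pay: $13,980.00 − $3,047.29 = $10,932.71

$10,932.71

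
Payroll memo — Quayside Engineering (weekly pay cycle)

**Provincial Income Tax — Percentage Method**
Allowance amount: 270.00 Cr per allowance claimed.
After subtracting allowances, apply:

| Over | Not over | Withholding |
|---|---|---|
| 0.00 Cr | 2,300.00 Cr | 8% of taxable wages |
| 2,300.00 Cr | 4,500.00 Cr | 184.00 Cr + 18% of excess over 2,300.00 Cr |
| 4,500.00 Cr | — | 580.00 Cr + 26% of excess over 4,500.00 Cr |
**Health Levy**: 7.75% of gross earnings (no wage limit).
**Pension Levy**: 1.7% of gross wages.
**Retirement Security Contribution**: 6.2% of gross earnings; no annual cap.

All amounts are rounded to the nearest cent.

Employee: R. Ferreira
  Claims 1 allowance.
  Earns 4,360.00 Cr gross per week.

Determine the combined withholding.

Provincial Income Tax: taxable = 4,360.00 Cr − 1×270.00 Cr = 4,090.00 Cr
  184.00 Cr + 18% × (4,090.00 Cr − 2,300.00 Cr) = 184.00 Cr + 18% × 1,790.00 Cr = 506.20 Cr
Health Levy: 7.75% × 4,360.00 Cr = 337.90 Cr
Pension Levy: 1.7% × 4,360.00 Cr = 74.12 Cr
Retirement Security Contribution: 6.2% × 4,360.00 Cr = 270.32 Cr
Total: 506.20 Cr + 337.90 Cr + 74.12 Cr + 270.32 Cr = 1,188.54 Cr

1,188.54 Cr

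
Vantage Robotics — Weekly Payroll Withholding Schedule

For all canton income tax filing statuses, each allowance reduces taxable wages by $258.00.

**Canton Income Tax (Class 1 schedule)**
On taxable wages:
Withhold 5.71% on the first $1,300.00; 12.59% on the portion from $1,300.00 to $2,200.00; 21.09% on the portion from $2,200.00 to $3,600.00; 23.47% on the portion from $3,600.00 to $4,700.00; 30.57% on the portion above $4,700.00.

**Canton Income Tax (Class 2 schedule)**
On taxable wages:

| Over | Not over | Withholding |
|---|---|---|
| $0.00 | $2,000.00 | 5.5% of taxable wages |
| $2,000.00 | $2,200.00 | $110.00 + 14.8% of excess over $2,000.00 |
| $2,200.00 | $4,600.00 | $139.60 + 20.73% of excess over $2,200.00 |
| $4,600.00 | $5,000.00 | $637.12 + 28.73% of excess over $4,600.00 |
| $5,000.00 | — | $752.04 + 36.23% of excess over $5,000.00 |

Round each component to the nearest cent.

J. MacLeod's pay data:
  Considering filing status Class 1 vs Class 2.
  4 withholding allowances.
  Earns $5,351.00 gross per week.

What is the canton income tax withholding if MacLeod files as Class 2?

$578.87

Canton Income Tax (Class 2): taxable = $5,351.00 − 4×$258.00 = $4,319.00
  $139.60 + 20.73% × ($4,319.00 − $2,200.00) = $139.60 + 20.73% × $2,119.00 = $578.87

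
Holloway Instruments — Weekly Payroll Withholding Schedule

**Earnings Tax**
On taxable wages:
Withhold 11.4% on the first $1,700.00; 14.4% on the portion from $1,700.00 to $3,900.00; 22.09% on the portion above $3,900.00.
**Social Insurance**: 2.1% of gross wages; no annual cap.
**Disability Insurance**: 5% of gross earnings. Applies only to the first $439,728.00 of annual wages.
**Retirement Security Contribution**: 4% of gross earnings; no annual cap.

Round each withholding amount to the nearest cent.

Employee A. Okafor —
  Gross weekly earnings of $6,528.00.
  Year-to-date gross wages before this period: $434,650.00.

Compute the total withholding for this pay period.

$1,743.24

Earnings Tax: taxable = $6,528.00
  $510.60 + 22.09% × ($6,528.00 − $3,900.00) = $510.60 + 22.09% × $2,628.00 = $1,091.13
Social Insurance: 2.1% × $6,528.00 = $137.09
Disability Insurance: cap $439,728.00 − YTD $434,650.00 = $5,078.00 subject; 5% × $5,078.00 = $253.90
Retirement Security Contribution: 4% × $6,528.00 = $261.12
Total: $1,091.13 + $137.09 + $253.90 + $261.12 = $1,743.24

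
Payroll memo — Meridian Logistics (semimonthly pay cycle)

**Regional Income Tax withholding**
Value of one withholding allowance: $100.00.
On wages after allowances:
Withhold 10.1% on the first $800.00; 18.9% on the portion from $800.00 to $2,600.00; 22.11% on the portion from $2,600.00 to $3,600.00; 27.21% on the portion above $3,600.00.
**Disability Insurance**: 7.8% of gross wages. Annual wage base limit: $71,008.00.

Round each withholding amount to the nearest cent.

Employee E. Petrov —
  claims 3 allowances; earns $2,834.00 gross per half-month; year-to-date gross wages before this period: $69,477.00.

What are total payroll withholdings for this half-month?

Regional Income Tax: taxable = $2,834.00 − 3×$100.00 = $2,534.00
  $80.80 + 18.9% × ($2,534.00 − $800.00) = $80.80 + 18.9% × $1,734.00 = $408.53
Disability Insurance: cap $71,008.00 − YTD $69,477.00 = $1,531.00 subject; 7.8% × $1,531.00 = $119.42
Total: $408.53 + $119.42 = $527.95

$527.95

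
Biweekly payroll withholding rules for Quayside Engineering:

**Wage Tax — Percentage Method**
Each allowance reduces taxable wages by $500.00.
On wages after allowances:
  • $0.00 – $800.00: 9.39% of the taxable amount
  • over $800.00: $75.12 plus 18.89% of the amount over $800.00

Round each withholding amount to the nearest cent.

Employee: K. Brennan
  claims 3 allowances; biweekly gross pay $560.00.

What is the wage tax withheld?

Wage Tax: taxable = $560.00 − 3×$500.00 = $-940.00
  Taxable ≤ 0 → $0.00

$0.00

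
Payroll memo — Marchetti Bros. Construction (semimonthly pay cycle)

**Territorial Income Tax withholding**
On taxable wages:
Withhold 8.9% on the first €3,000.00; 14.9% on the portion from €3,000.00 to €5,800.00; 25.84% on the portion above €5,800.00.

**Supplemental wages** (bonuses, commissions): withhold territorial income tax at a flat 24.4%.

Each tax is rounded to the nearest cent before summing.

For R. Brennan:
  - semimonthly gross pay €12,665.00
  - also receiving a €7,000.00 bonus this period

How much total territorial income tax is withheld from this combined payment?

€4,166.12

Territorial Income Tax: taxable = €12,665.00
  €684.20 + 25.84% × (€12,665.00 − €5,800.00) = €684.20 + 25.84% × €6,865.00 = €2,458.12
Supplemental (24.4% flat on bonus): 24.4% × €7,000.00 = €1,708.00
Total territorial income tax: €2,458.12 + €1,708.00 = €4,166.12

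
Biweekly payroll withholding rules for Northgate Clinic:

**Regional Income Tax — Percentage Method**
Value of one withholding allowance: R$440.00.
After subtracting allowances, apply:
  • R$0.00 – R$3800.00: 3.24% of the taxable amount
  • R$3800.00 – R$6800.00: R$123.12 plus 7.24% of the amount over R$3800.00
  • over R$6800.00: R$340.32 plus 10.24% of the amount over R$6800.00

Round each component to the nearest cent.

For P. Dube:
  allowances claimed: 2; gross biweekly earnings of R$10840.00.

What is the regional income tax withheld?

R$663.90

Regional Income Tax: taxable = R$10840.00 − 2×R$440.00 = R$9960.00
  R$340.32 + 10.24% × (R$9960.00 − R$6800.00) = R$340.32 + 10.24% × R$3160.00 = R$663.90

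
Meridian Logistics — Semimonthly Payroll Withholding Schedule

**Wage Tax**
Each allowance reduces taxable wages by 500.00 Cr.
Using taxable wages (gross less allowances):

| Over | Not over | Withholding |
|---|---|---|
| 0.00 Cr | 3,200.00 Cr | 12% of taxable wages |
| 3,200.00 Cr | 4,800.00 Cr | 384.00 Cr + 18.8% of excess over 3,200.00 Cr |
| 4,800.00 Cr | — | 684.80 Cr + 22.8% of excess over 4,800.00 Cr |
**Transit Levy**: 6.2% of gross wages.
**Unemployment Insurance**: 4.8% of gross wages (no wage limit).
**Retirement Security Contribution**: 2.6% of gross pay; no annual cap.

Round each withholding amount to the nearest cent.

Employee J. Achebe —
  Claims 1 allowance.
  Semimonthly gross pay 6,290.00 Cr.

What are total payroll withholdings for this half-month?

Wage Tax: taxable = 6,290.00 Cr − 1×500.00 Cr = 5,790.00 Cr
  684.80 Cr + 22.8% × (5,790.00 Cr − 4,800.00 Cr) = 684.80 Cr + 22.8% × 990.00 Cr = 910.52 Cr
Transit Levy: 6.2% × 6,290.00 Cr = 389.98 Cr
Unemployment Insurance: 4.8% × 6,290.00 Cr = 301.92 Cr
Retirement Security Contribution: 2.6% × 6,290.00 Cr = 163.54 Cr
Total: 910.52 Cr + 389.98 Cr + 301.92 Cr + 163.54 Cr = 1,765.96 Cr

1,765.96 Cr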